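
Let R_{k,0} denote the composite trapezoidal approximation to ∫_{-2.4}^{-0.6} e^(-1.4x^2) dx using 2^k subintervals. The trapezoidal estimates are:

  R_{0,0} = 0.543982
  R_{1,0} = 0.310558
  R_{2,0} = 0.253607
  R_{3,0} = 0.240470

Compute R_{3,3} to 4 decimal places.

R_{1,1} = 0.310558 + (0.310558 − 0.543982)/3 = 0.232750
R_{2,1} = (4·0.253607 − 0.310558) / 3 = 0.234623
R_{3,1} = 0.240470 + (0.240470 − 0.253607)/3 = 0.236091
R_{2,2} = 0.234623 + (0.234623 − 0.232750)/15 = 0.234748
R_{3,2} = (16·0.236091 − 0.234623) / 15 = 0.236189
R_{3,3} = (64·0.236189 − 0.234748) / 63 = 0.236212
(Column j=1 coincides with Simpson's rule on the same nodes.)

0.2362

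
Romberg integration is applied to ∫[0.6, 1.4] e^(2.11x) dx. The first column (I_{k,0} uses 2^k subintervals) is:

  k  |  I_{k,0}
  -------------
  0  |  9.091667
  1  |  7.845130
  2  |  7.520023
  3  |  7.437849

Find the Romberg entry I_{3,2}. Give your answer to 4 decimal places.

Richardson extrapolation on the trapezoidal column (denominator 4−1=3):
I_{2,1} = (4·7.520023 − 7.845130) / 3 = 7.411654
I_{3,1} = 7.437849 + (7.437849 − 7.520023)/3 = 7.410458
I_{3,2} = 7.410458 + (7.410458 − 7.411654)/15 = 7.410378

7.4104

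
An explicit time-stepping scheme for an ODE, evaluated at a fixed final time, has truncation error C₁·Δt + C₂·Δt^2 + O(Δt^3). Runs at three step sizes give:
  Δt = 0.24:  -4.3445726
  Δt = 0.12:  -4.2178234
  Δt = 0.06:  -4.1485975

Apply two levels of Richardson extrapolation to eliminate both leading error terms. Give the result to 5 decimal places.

First eliminate the Δt term (factor 2^1 = 2):
  B₁ = (2·(-4.2178234) − (-4.3445726))/1 = -4.0910742
  B₂ = (2·(-4.1485975) − (-4.2178234))/1 = -4.0793716
Then eliminate the Δt^2 term (factor 2^2 = 4):
  (4·(-4.0793716) − (-4.0910742))/3 = -4.0754707

-4.07547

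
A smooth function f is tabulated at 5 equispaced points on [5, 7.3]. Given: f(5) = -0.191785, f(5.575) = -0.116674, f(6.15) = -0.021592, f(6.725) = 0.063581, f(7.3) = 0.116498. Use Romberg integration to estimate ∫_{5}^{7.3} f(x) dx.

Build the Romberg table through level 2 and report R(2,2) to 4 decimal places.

R(0,0) (trapezoid, 1 panel, h=2.3000): -0.086580
R(1,0) (trapezoid, 2 panels, h=1.1500): -0.068121
R(2,0) (trapezoid, 4 panels, h=0.5750): -0.064589
R(1,1) = -0.068121 + (-0.068121 − (-0.086580))/3 = -0.061968
R(2,1) = -0.064589 + (-0.064589 − (-0.068121))/3 = -0.063412
R(2,2) = -0.063412 + (-0.063412 − (-0.061968))/15 = -0.063508

-0.0635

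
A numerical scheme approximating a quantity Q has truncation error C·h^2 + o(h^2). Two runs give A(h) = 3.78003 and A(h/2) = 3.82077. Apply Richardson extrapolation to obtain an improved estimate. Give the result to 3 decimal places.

The leading error scales as h^2; refining by a factor of 2 reduces it by 2^2 = 4.
Extrapolated value = (4·A(h/2) − A(h)) / (4 − 1)
= (4·3.82077 − 3.78003) / 3
= 11.50305 / 3 = 3.83435

3.834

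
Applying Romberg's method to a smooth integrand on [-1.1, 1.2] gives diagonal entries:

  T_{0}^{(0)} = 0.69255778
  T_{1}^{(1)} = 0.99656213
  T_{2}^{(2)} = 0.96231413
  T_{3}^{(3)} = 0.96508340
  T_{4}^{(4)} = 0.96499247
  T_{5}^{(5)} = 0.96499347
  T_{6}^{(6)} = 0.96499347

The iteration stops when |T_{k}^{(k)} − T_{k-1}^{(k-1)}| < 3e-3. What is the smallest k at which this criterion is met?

|T_{1}^{(1)} − T_{0}^{(0)}| = 0.30400435 ≥ 3e-3
|T_{2}^{(2)} − T_{1}^{(1)}| = 0.03424800 ≥ 3e-3
|T_{3}^{(3)} − T_{2}^{(2)}| = 0.00276927 < 3e-3

k = 3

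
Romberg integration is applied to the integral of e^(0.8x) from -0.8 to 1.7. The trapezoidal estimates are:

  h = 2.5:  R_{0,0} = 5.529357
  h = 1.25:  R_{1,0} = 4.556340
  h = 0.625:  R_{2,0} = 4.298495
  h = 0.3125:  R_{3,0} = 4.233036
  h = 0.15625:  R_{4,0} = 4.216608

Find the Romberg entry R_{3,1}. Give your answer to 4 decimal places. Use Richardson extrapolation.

Richardson extrapolation on the trapezoidal column (denominator 4−1=3):
R_{3,1} = 4.233036 + (4.233036 − 4.298495)/3 = 4.211216
(Column j=1 coincides with Simpson's rule on the same nodes.)

4.2112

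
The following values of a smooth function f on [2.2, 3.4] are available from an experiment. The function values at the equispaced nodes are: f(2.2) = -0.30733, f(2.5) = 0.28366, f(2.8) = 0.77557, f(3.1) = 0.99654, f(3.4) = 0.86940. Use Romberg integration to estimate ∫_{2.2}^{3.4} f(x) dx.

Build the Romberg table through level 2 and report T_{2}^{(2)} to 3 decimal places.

T_{0}^{(0)} (trapezoid, 1 panel, h=1.2000): 0.33724
T_{1}^{(0)} (trapezoid, 2 panels, h=0.6000): 0.63396
T_{2}^{(0)} (trapezoid, 4 panels, h=0.3000): 0.70104
T_{1}^{(1)} = 0.63396 + (0.63396 − 0.33724)/3 = 0.73287
T_{2}^{(1)} = 0.70104 + (0.70104 − 0.63396)/3 = 0.72340
T_{2}^{(2)} = 0.72340 + (0.72340 − 0.73287)/15 = 0.72277

0.723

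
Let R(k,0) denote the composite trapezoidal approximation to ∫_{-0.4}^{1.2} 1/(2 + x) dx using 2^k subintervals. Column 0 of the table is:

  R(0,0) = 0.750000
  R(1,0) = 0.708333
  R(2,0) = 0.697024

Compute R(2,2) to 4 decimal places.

Richardson extrapolation on the trapezoidal column (denominator 4−1=3):
R(1,1) = 0.708333 + (0.708333 − 0.750000)/3 = 0.694444
R(2,1) = (4·0.697024 − 0.708333) / 3 = 0.693254
R(2,2) = 0.693254 + (0.693254 − 0.694444)/15 = 0.693175

0.6932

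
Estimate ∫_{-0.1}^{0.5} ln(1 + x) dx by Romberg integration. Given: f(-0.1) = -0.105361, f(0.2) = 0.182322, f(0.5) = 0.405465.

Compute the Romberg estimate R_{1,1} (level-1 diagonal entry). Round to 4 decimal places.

0.1029

R_{0,0} (trapezoid, 1 panel, h=0.6000): 0.090031
R_{1,0} (trapezoid, 2 panels, h=0.3000): 0.099712
R_{1,1} = 0.099712 + (0.099712 − 0.090031)/3 = 0.102939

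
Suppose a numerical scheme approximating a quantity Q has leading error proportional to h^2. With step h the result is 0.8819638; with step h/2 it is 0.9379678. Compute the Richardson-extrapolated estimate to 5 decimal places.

0.95664

Extrapolated value = (4·A(h/2) − A(h)) / (4 − 1)
= (4·0.9379678 − 0.8819638) / 3
= 2.8699074 / 3 = 0.9566358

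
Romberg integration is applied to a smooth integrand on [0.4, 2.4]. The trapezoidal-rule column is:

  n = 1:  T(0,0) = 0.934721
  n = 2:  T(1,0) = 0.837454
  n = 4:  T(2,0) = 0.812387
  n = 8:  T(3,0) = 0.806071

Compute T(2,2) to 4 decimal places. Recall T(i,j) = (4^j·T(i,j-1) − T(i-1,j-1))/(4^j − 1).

0.8040

Richardson extrapolation on the trapezoidal column (denominator 4−1=3):
T(1,1) = (4·0.837454 − 0.934721) / 3 = 0.805032
T(2,1) = (4·0.812387 − 0.837454) / 3 = 0.804031
T(2,2) = 0.804031 + (0.804031 − 0.805032)/15 = 0.803964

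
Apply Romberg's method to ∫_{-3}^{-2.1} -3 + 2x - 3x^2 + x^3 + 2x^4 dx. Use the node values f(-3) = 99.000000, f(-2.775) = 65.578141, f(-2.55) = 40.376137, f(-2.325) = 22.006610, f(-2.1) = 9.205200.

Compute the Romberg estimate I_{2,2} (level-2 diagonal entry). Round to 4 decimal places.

40.4466

I_{0,0} (trapezoid, 1 panel, h=0.9000): 48.692340
I_{1,0} (trapezoid, 2 panels, h=0.4500): 42.515432
I_{2,0} (trapezoid, 4 panels, h=0.2250): 40.964285
I_{1,1} = 42.515432 + (42.515432 − 48.692340)/3 = 40.456463
I_{2,1} = 40.964285 + (40.964285 − 42.515432)/3 = 40.447236
I_{2,2} = 40.447236 + (40.447236 − 40.456463)/15 = 40.446621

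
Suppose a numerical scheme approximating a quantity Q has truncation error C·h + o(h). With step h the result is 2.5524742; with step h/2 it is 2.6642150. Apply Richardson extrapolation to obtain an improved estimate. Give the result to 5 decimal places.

2.77596

The leading error scales as h; refining by a factor of 2 reduces it by 2^1 = 2.
Extrapolated value = (2·A(h/2) − A(h)) / (2 − 1)
= (2·2.6642150 − 2.5524742) / 1
= 2.7759558 / 1 = 2.7759558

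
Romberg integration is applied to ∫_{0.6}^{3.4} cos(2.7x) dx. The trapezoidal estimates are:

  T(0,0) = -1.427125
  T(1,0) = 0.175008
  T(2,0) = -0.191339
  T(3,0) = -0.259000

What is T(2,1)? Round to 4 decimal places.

Richardson extrapolation on the trapezoidal column (denominator 4−1=3):
T(2,1) = -0.191339 + (-0.191339 − 0.175008)/3 = -0.313455

-0.3135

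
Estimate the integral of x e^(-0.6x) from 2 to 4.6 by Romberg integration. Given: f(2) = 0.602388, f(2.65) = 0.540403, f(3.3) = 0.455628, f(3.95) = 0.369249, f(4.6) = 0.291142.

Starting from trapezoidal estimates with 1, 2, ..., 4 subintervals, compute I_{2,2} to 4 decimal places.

1.1796

I_{0,0} (trapezoid, 1 panel, h=2.6000): 1.161589
I_{1,0} (trapezoid, 2 panels, h=1.3000): 1.173111
I_{2,0} (trapezoid, 4 panels, h=0.6500): 1.177829
I_{1,1} = 1.173111 + (1.173111 − 1.161589)/3 = 1.176952
I_{2,1} = 1.177829 + (1.177829 − 1.173111)/3 = 1.179402
I_{2,2} = 1.179402 + (1.179402 − 1.176952)/15 = 1.179565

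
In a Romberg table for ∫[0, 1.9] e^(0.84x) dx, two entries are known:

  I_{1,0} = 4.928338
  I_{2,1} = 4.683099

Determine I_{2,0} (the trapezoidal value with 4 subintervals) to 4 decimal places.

From I_{2,1} = (4·I_{2,0} − I_{1,0})/3, solve for I_{2,0}:
4·I_{2,0} = 3·4.683099 + 4.928338 = 18.977635
I_{2,0} = 4.744409

4.7444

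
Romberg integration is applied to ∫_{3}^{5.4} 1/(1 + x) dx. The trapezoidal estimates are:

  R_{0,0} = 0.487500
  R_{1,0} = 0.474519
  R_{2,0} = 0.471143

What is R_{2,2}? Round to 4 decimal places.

0.4700

Richardson extrapolation on the trapezoidal column (denominator 4−1=3):
R_{1,1} = (4·0.474519 − 0.487500) / 3 = 0.470192
R_{2,1} = (4·0.471143 − 0.474519) / 3 = 0.470018
R_{2,2} = (16·0.470018 − 0.470192) / 15 = 0.470006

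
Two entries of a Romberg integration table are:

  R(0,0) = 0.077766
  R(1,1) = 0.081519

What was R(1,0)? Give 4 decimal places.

From R(1,1) = (4·R(1,0) − R(0,0))/3, solve for R(1,0):
4·R(1,0) = 3·0.081519 + 0.077766 = 0.322323
R(1,0) = 0.080581

0.0806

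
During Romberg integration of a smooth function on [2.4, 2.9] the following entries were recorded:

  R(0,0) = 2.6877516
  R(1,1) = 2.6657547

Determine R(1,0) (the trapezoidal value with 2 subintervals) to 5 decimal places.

2.67125

From R(1,1) = (4·R(1,0) − R(0,0))/3, solve for R(1,0):
4·R(1,0) = 3·2.6657547 + 2.6877516 = 10.6850157
R(1,0) = 2.6712539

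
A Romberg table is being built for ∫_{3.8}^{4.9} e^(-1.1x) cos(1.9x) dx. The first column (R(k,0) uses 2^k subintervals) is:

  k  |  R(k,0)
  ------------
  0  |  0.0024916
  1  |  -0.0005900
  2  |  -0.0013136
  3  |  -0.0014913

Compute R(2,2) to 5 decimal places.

-0.00155

R(1,1) = (4·(-0.0005900) − 0.0024916) / 3 = -0.0016172
R(2,1) = -0.0013136 + (-0.0013136 − (-0.0005900))/3 = -0.0015548
R(2,2) = (16·(-0.0015548) − (-0.0016172)) / 15 = -0.0015506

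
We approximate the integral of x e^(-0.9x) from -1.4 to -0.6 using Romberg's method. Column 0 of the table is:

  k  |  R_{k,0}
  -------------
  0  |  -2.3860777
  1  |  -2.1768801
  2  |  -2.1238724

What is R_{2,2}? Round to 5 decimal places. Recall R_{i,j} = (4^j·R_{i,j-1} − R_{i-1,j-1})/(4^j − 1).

-2.10614

R_{1,1} = (4·(-2.1768801) − (-2.3860777)) / 3 = -2.1071476
R_{2,1} = (4·(-2.1238724) − (-2.1768801)) / 3 = -2.1062032
R_{2,2} = (16·(-2.1062032) − (-2.1071476)) / 15 = -2.1061402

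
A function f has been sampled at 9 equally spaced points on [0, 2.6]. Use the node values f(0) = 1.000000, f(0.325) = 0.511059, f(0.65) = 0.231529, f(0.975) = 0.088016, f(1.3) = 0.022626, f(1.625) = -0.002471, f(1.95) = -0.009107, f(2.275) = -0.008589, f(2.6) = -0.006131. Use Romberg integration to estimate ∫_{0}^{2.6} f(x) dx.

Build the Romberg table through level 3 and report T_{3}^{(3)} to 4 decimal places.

T_{0}^{(0)} (trapezoid, 1 panel, h=2.6000): 1.292030
T_{1}^{(0)} (trapezoid, 2 panels, h=1.3000): 0.675429
T_{2}^{(0)} (trapezoid, 4 panels, h=0.6500): 0.482289
T_{3}^{(0)} (trapezoid, 8 panels, h=0.3250): 0.432249
T_{1}^{(1)} = 0.675429 + (0.675429 − 1.292030)/3 = 0.469895
T_{2}^{(1)} = 0.482289 + (0.482289 − 0.675429)/3 = 0.417909
T_{3}^{(1)} = 0.432249 + (0.432249 − 0.482289)/3 = 0.415569
T_{2}^{(2)} = 0.417909 + (0.417909 − 0.469895)/15 = 0.414443
T_{3}^{(2)} = 0.415569 + (0.415569 − 0.417909)/15 = 0.415413
T_{3}^{(3)} = 0.415413 + (0.415413 − 0.414443)/63 = 0.415428

0.4154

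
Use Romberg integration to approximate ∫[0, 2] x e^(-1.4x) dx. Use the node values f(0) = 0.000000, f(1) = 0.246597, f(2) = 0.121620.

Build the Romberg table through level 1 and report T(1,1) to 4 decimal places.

T(0,0) (trapezoid, 1 panel, h=2.0000): 0.121620
T(1,0) (trapezoid, 2 panels, h=1.0000): 0.307407
T(1,1) = 0.307407 + (0.307407 − 0.121620)/3 = 0.369336

0.3693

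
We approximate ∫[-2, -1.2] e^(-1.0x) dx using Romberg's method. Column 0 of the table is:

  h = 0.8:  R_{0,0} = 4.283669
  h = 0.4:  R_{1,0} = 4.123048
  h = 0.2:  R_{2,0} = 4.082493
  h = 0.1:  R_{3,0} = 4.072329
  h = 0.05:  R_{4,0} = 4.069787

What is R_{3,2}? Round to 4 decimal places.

4.0689

R_{2,1} = 4.082493 + (4.082493 − 4.123048)/3 = 4.068975
R_{3,1} = (4·4.072329 − 4.082493) / 3 = 4.068941
R_{3,2} = 4.068941 + (4.068941 − 4.068975)/15 = 4.068939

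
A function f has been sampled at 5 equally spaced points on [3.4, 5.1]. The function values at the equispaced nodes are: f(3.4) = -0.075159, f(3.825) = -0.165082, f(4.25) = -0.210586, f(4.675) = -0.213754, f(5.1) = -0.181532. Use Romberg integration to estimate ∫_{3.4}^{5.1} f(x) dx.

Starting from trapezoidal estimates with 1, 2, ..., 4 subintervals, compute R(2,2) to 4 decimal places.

-0.3107

R(0,0) (trapezoid, 1 panel, h=1.7000): -0.218187
R(1,0) (trapezoid, 2 panels, h=0.8500): -0.288092
R(2,0) (trapezoid, 4 panels, h=0.4250): -0.305051
R(1,1) = -0.288092 + (-0.288092 − (-0.218187))/3 = -0.311394
R(2,1) = -0.305051 + (-0.305051 − (-0.288092))/3 = -0.310704
R(2,2) = -0.310704 + (-0.310704 − (-0.311394))/15 = -0.310658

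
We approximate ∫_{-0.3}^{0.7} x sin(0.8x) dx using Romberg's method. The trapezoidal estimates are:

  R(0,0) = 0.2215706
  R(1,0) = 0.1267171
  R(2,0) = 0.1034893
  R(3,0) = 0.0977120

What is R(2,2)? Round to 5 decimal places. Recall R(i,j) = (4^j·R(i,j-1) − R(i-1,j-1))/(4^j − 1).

0.09579

R(1,1) = 0.1267171 + (0.1267171 − 0.2215706)/3 = 0.0950993
R(2,1) = (4·0.1034893 − 0.1267171) / 3 = 0.0957467
R(2,2) = 0.0957467 + (0.0957467 − 0.0950993)/15 = 0.0957899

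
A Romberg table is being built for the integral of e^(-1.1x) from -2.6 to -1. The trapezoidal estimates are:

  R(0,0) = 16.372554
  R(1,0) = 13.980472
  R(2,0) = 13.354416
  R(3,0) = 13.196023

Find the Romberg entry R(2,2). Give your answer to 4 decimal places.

13.1432

R(1,1) = 13.980472 + (13.980472 − 16.372554)/3 = 13.183111
R(2,1) = 13.354416 + (13.354416 − 13.980472)/3 = 13.145731
R(2,2) = (16·13.145731 − 13.183111) / 15 = 13.143239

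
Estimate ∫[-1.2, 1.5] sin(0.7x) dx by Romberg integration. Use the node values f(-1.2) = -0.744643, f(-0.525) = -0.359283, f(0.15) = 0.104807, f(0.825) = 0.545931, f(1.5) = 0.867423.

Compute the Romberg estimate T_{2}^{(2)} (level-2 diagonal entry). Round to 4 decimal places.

T_{0}^{(0)} (trapezoid, 1 panel, h=2.7000): 0.165753
T_{1}^{(0)} (trapezoid, 2 panels, h=1.3500): 0.224366
T_{2}^{(0)} (trapezoid, 4 panels, h=0.6750): 0.238170
T_{1}^{(1)} = 0.224366 + (0.224366 − 0.165753)/3 = 0.243904
T_{2}^{(1)} = 0.238170 + (0.238170 − 0.224366)/3 = 0.242771
T_{2}^{(2)} = 0.242771 + (0.242771 − 0.243904)/15 = 0.242695

0.2427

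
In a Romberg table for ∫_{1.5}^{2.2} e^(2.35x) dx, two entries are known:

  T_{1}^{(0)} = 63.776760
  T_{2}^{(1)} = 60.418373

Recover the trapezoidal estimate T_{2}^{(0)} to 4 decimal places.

From T_{2}^{(1)} = (4·T_{2}^{(0)} − T_{1}^{(0)})/3, solve for T_{2}^{(0)}:
4·T_{2}^{(0)} = 3·60.418373 + 63.776760 = 245.031879
T_{2}^{(0)} = 61.257970

61.2580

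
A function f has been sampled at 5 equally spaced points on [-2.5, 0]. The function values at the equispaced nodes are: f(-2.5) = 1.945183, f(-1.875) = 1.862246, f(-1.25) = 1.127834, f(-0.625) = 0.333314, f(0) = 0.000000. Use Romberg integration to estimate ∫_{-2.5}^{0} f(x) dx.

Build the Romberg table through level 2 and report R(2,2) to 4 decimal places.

R(0,0) (trapezoid, 1 panel, h=2.5000): 2.431479
R(1,0) (trapezoid, 2 panels, h=1.2500): 2.625532
R(2,0) (trapezoid, 4 panels, h=0.6250): 2.684991
R(1,1) = 2.625532 + (2.625532 − 2.431479)/3 = 2.690216
R(2,1) = 2.684991 + (2.684991 − 2.625532)/3 = 2.704811
R(2,2) = 2.704811 + (2.704811 − 2.690216)/15 = 2.705784

2.7058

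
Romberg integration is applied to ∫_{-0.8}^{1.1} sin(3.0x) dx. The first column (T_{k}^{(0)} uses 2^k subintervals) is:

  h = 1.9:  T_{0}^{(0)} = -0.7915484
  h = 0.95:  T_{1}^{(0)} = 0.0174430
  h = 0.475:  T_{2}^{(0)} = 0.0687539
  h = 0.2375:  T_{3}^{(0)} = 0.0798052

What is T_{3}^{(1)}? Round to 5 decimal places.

T_{3}^{(1)} = (4·0.0798052 − 0.0687539) / 3 = 0.0834890

0.08349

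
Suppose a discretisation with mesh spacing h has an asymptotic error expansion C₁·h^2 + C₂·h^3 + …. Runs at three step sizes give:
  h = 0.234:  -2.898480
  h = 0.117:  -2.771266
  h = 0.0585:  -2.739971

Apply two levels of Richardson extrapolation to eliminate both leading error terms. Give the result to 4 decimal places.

-2.7296

First eliminate the h^2 term (factor 2^2 = 4):
  B₁ = (4·(-2.771266) − (-2.898480))/3 = -2.728861
  B₂ = (4·(-2.739971) − (-2.771266))/3 = -2.729539
Then eliminate the h^3 term (factor 2^3 = 8):
  (8·(-2.729539) − (-2.728861))/7 = -2.729636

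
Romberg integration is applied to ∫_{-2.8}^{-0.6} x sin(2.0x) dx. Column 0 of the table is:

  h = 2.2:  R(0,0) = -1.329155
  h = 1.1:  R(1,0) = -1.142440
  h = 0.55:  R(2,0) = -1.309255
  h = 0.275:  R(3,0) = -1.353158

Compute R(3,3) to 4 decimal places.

-1.3677

R(1,1) = (4·(-1.142440) − (-1.329155)) / 3 = -1.080202
R(2,1) = -1.309255 + (-1.309255 − (-1.142440))/3 = -1.364860
R(3,1) = (4·(-1.353158) − (-1.309255)) / 3 = -1.367792
R(2,2) = (16·(-1.364860) − (-1.080202)) / 15 = -1.383837
R(3,2) = -1.367792 + (-1.367792 − (-1.364860))/15 = -1.367987
R(3,3) = (64·(-1.367987) − (-1.383837)) / 63 = -1.367735
(Column j=1 coincides with Simpson's rule on the same nodes.)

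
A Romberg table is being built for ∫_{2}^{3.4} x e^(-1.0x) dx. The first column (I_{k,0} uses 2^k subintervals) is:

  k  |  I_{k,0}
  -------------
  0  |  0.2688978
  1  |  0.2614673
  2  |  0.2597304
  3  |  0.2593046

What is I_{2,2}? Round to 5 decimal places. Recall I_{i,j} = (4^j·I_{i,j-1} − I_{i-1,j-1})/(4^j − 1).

Richardson extrapolation on the trapezoidal column (denominator 4−1=3):
I_{1,1} = 0.2614673 + (0.2614673 − 0.2688978)/3 = 0.2589905
I_{2,1} = 0.2597304 + (0.2597304 − 0.2614673)/3 = 0.2591514
I_{2,2} = 0.2591514 + (0.2591514 − 0.2589905)/15 = 0.2591621

0.25916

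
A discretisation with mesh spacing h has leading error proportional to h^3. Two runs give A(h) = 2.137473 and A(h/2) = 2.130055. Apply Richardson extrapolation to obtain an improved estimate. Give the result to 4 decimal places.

2.1290

Extrapolated value = (8·A(h/2) − A(h)) / (8 − 1)
= (8·2.130055 − 2.137473) / 7
= 14.902967 / 7 = 2.128995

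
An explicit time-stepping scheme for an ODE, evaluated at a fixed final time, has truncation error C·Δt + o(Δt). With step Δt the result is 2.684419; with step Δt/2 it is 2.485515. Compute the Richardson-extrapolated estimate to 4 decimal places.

The leading error scales as Δt; refining by a factor of 2 reduces it by 2^1 = 2.
Extrapolated value = (2·A(Δt/2) − A(Δt)) / (2 − 1)
= (2·2.485515 − 2.684419) / 1
= 2.286611 / 1 = 2.286611

2.2866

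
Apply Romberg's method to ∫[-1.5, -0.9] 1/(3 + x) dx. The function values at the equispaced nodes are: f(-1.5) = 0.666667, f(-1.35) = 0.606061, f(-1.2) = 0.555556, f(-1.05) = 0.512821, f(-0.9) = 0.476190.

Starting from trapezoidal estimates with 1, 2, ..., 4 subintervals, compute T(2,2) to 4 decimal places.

0.3365

T(0,0) (trapezoid, 1 panel, h=0.6000): 0.342857
T(1,0) (trapezoid, 2 panels, h=0.3000): 0.338095
T(2,0) (trapezoid, 4 panels, h=0.1500): 0.336880
T(1,1) = 0.338095 + (0.338095 − 0.342857)/3 = 0.336508
T(2,1) = 0.336880 + (0.336880 − 0.338095)/3 = 0.336475
T(2,2) = 0.336475 + (0.336475 − 0.336508)/15 = 0.336473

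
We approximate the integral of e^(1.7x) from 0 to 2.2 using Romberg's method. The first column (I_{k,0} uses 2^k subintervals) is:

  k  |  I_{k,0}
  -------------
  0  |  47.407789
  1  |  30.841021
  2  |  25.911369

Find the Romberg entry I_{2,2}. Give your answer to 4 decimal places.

24.1981

Richardson extrapolation on the trapezoidal column (denominator 4−1=3):
I_{1,1} = (4·30.841021 − 47.407789) / 3 = 25.318765
I_{2,1} = (4·25.911369 − 30.841021) / 3 = 24.268152
I_{2,2} = (16·24.268152 − 25.318765) / 15 = 24.198111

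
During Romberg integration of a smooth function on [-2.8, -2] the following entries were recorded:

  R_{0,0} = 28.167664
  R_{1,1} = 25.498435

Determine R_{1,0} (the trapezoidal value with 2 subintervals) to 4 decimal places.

From R_{1,1} = (4·R_{1,0} − R_{0,0})/3, solve for R_{1,0}:
4·R_{1,0} = 3·25.498435 + 28.167664 = 104.662969
R_{1,0} = 26.165742

26.1657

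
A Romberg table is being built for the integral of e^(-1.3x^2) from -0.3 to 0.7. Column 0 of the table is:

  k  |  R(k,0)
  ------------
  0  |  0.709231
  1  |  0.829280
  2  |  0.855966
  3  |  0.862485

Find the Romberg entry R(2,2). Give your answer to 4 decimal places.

0.8646

Richardson extrapolation on the trapezoidal column (denominator 4−1=3):
R(1,1) = (4·0.829280 − 0.709231) / 3 = 0.869296
R(2,1) = 0.855966 + (0.855966 − 0.829280)/3 = 0.864861
R(2,2) = 0.864861 + (0.864861 − 0.869296)/15 = 0.864565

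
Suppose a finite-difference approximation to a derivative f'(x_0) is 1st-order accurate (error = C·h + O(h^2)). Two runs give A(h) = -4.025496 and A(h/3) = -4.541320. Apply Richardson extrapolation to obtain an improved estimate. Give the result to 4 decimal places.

Extrapolated value = (3·A(h/3) − A(h)) / (3 − 1)
= (3·(-4.541320) − (-4.025496)) / 2
= -9.598464 / 2 = -4.799232

-4.7992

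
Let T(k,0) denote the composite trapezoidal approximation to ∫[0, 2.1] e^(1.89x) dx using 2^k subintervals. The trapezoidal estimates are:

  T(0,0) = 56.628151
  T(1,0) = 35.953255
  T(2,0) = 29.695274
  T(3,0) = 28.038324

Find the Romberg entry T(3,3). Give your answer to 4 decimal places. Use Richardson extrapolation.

T(1,1) = (4·35.953255 − 56.628151) / 3 = 29.061623
T(2,1) = (4·29.695274 − 35.953255) / 3 = 27.609280
T(3,1) = 28.038324 + (28.038324 − 29.695274)/3 = 27.486007
T(2,2) = (16·27.609280 − 29.061623) / 15 = 27.512457
T(3,2) = (16·27.486007 − 27.609280) / 15 = 27.477789
T(3,3) = (64·27.477789 − 27.512457) / 63 = 27.477239
(Column j=1 coincides with Simpson's rule on the same nodes.)

27.4772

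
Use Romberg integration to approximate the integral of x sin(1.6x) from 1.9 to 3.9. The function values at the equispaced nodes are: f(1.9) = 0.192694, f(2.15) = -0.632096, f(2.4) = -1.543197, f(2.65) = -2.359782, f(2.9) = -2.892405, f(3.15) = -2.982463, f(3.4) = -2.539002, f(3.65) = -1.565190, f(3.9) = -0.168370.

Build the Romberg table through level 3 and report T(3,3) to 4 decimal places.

T(0,0) (trapezoid, 1 panel, h=2.0000): 0.024324
T(1,0) (trapezoid, 2 panels, h=1.0000): -2.880243
T(2,0) (trapezoid, 4 panels, h=0.5000): -3.481221
T(3,0) (trapezoid, 8 panels, h=0.2500): -3.625493
T(1,1) = -2.880243 + (-2.880243 − 0.024324)/3 = -3.848432
T(2,1) = -3.481221 + (-3.481221 − (-2.880243))/3 = -3.681547
T(3,1) = -3.625493 + (-3.625493 − (-3.481221))/3 = -3.673584
T(2,2) = -3.681547 + (-3.681547 − (-3.848432))/15 = -3.670421
T(3,2) = -3.673584 + (-3.673584 − (-3.681547))/15 = -3.673053
T(3,3) = -3.673053 + (-3.673053 − (-3.670421))/63 = -3.673095

-3.6731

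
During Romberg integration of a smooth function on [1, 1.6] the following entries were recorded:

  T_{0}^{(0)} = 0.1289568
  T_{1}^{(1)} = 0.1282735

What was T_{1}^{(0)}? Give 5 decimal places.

0.12844

From T_{1}^{(1)} = (4·T_{1}^{(0)} − T_{0}^{(0)})/3, solve for T_{1}^{(0)}:
4·T_{1}^{(0)} = 3·0.1282735 + 0.1289568 = 0.5137773
T_{1}^{(0)} = 0.1284443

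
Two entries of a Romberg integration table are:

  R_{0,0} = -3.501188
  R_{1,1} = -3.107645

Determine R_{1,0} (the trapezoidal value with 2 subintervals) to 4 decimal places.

-3.2060

From R_{1,1} = (4·R_{1,0} − R_{0,0})/3, solve for R_{1,0}:
4·R_{1,0} = 3·(-3.107645) + (-3.501188) = -12.824123
R_{1,0} = -3.206031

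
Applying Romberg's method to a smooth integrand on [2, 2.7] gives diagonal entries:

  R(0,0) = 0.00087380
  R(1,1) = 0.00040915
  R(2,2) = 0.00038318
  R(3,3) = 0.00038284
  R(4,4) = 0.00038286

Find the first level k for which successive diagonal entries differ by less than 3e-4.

|R(1,1) − R(0,0)| = 0.00046465 ≥ 3e-4
|R(2,2) − R(1,1)| = 0.00002597 < 3e-4

k = 2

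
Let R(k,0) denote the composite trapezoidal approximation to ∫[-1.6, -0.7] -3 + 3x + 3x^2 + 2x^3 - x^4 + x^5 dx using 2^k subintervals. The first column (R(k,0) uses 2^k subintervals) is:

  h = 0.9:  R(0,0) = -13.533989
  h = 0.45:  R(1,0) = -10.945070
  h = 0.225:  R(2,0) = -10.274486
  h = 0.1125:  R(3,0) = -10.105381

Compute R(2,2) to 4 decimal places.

Richardson extrapolation on the trapezoidal column (denominator 4−1=3):
R(1,1) = (4·(-10.945070) − (-13.533989)) / 3 = -10.082097
R(2,1) = -10.274486 + (-10.274486 − (-10.945070))/3 = -10.050958
R(2,2) = (16·(-10.050958) − (-10.082097)) / 15 = -10.048882

-10.0489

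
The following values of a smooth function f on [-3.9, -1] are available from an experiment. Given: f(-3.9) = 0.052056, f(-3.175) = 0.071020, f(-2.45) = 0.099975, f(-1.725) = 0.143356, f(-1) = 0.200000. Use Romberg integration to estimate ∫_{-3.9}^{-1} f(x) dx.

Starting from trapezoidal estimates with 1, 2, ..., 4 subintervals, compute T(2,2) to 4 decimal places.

T(0,0) (trapezoid, 1 panel, h=2.9000): 0.365481
T(1,0) (trapezoid, 2 panels, h=1.4500): 0.327704
T(2,0) (trapezoid, 4 panels, h=0.7250): 0.319275
T(1,1) = 0.327704 + (0.327704 − 0.365481)/3 = 0.315112
T(2,1) = 0.319275 + (0.319275 − 0.327704)/3 = 0.316465
T(2,2) = 0.316465 + (0.316465 − 0.315112)/15 = 0.316555

0.3166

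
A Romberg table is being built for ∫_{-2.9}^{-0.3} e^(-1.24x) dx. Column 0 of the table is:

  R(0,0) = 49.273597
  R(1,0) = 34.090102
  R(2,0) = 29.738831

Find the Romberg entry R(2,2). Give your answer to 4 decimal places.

28.2390

R(1,1) = (4·34.090102 − 49.273597) / 3 = 29.028937
R(2,1) = 29.738831 + (29.738831 − 34.090102)/3 = 28.288407
R(2,2) = 28.288407 + (28.288407 − 29.028937)/15 = 28.239038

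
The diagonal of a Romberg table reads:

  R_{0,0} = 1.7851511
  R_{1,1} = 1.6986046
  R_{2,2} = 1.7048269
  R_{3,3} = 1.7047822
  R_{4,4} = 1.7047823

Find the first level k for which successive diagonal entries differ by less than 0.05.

k = 2

|R_{1,1} − R_{0,0}| = 0.0865465 ≥ 0.05
|R_{2,2} − R_{1,1}| = 0.0062223 < 0.05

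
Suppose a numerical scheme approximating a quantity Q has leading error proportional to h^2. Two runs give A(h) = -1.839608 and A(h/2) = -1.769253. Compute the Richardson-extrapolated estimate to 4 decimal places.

-1.7458

Extrapolated value = (4·A(h/2) − A(h)) / (4 − 1)
= (4·(-1.769253) − (-1.839608)) / 3
= -5.237404 / 3 = -1.745801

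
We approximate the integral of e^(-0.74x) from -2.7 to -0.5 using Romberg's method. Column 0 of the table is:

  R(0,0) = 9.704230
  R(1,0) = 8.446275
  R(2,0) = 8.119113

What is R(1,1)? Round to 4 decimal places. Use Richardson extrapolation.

8.0270

Richardson extrapolation on the trapezoidal column (denominator 4−1=3):
R(1,1) = (4·8.446275 − 9.704230) / 3 = 8.026957
(Column j=1 coincides with Simpson's rule on the same nodes.)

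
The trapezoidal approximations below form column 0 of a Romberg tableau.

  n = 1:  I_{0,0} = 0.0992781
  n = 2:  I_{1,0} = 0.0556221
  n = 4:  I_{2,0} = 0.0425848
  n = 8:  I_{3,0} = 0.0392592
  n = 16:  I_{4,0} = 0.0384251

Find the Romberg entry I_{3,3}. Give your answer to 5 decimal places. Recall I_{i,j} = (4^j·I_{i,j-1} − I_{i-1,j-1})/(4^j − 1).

0.03815

Richardson extrapolation on the trapezoidal column (denominator 4−1=3):
I_{1,1} = (4·0.0556221 − 0.0992781) / 3 = 0.0410701
I_{2,1} = 0.0425848 + (0.0425848 − 0.0556221)/3 = 0.0382390
I_{3,1} = 0.0392592 + (0.0392592 − 0.0425848)/3 = 0.0381507
I_{2,2} = (16·0.0382390 − 0.0410701) / 15 = 0.0380503
I_{3,2} = 0.0381507 + (0.0381507 − 0.0382390)/15 = 0.0381448
I_{3,3} = (64·0.0381448 − 0.0380503) / 63 = 0.0381463
(Column j=1 coincides with Simpson's rule on the same nodes.)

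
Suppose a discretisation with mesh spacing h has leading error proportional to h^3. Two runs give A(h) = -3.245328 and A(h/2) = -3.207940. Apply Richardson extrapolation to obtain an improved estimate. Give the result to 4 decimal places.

-3.2026

Extrapolated value = (8·A(h/2) − A(h)) / (8 − 1)
= (8·(-3.207940) − (-3.245328)) / 7
= -22.418192 / 7 = -3.202599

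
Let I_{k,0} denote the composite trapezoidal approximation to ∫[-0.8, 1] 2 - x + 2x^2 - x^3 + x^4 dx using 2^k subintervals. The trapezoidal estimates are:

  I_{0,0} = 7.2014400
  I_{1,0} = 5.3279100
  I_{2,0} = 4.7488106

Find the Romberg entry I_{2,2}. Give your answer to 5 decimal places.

4.54594

Richardson extrapolation on the trapezoidal column (denominator 4−1=3):
I_{1,1} = (4·5.3279100 − 7.2014400) / 3 = 4.7034000
I_{2,1} = 4.7488106 + (4.7488106 − 5.3279100)/3 = 4.5557775
I_{2,2} = 4.5557775 + (4.5557775 − 4.7034000)/15 = 4.5459360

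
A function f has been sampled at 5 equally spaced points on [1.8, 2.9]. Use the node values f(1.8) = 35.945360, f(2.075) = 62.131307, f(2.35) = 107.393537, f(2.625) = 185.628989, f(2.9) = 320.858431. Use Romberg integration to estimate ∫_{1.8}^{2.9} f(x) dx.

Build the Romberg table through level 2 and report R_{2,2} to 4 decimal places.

R_{0,0} (trapezoid, 1 panel, h=1.1000): 196.242085
R_{1,0} (trapezoid, 2 panels, h=0.5500): 157.187488
R_{2,0} (trapezoid, 4 panels, h=0.2750): 146.727825
R_{1,1} = 157.187488 + (157.187488 − 196.242085)/3 = 144.169289
R_{2,1} = 146.727825 + (146.727825 − 157.187488)/3 = 143.241271
R_{2,2} = 143.241271 + (143.241271 − 144.169289)/15 = 143.179403

143.1794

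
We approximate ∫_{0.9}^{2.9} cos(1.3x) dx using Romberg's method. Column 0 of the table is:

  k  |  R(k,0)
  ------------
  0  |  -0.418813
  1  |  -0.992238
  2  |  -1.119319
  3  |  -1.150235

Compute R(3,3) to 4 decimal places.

R(1,1) = -0.992238 + (-0.992238 − (-0.418813))/3 = -1.183380
R(2,1) = -1.119319 + (-1.119319 − (-0.992238))/3 = -1.161679
R(3,1) = -1.150235 + (-1.150235 − (-1.119319))/3 = -1.160540
R(2,2) = -1.161679 + (-1.161679 − (-1.183380))/15 = -1.160232
R(3,2) = (16·(-1.160540) − (-1.161679)) / 15 = -1.160464
R(3,3) = (64·(-1.160464) − (-1.160232)) / 63 = -1.160468

-1.1605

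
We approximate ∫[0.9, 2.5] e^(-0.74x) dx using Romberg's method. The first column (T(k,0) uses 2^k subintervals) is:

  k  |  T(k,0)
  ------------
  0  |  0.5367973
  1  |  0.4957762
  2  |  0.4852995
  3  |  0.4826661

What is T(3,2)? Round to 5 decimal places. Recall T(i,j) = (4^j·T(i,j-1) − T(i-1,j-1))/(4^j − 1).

0.48179

T(2,1) = 0.4852995 + (0.4852995 − 0.4957762)/3 = 0.4818073
T(3,1) = 0.4826661 + (0.4826661 − 0.4852995)/3 = 0.4817883
T(3,2) = (16·0.4817883 − 0.4818073) / 15 = 0.4817870
(Column j=1 coincides with Simpson's rule on the same nodes.)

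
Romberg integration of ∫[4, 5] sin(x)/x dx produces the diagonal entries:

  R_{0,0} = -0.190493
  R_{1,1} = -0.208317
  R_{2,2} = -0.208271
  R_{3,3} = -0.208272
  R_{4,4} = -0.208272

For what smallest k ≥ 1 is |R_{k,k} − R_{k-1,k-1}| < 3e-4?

k = 2

|R_{1,1} − R_{0,0}| = 0.017824 ≥ 3e-4
|R_{2,2} − R_{1,1}| = 0.000046 < 3e-4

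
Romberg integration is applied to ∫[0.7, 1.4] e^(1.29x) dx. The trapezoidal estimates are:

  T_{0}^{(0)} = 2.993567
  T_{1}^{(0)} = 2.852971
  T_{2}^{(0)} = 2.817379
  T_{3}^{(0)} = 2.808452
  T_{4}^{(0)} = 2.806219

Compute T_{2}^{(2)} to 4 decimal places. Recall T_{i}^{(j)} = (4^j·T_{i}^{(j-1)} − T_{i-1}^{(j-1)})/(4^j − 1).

Richardson extrapolation on the trapezoidal column (denominator 4−1=3):
T_{1}^{(1)} = (4·2.852971 − 2.993567) / 3 = 2.806106
T_{2}^{(1)} = 2.817379 + (2.817379 − 2.852971)/3 = 2.805515
T_{2}^{(2)} = (16·2.805515 − 2.806106) / 15 = 2.805476

2.8055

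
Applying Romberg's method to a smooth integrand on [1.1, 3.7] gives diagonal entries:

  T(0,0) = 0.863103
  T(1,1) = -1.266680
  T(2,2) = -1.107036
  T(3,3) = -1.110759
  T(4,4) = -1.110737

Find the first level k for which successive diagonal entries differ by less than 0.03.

|T(1,1) − T(0,0)| = 2.129783 ≥ 0.03
|T(2,2) − T(1,1)| = 0.159644 ≥ 0.03
|T(3,3) − T(2,2)| = 0.003723 < 0.03

k = 3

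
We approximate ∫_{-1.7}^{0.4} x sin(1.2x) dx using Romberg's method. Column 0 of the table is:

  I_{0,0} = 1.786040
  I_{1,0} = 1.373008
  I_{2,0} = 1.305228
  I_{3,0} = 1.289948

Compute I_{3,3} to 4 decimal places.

1.2850

Richardson extrapolation on the trapezoidal column (denominator 4−1=3):
I_{1,1} = (4·1.373008 − 1.786040) / 3 = 1.235331
I_{2,1} = (4·1.305228 − 1.373008) / 3 = 1.282635
I_{3,1} = (4·1.289948 − 1.305228) / 3 = 1.284855
I_{2,2} = 1.282635 + (1.282635 − 1.235331)/15 = 1.285789
I_{3,2} = (16·1.284855 − 1.282635) / 15 = 1.285003
I_{3,3} = 1.285003 + (1.285003 − 1.285789)/63 = 1.284991
(Column j=1 coincides with Simpson's rule on the same nodes.)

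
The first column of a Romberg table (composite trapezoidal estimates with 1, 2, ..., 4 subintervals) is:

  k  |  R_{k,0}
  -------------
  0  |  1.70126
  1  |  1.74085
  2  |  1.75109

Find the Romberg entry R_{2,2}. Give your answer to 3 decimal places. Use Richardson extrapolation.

1.755

Richardson extrapolation on the trapezoidal column (denominator 4−1=3):
R_{1,1} = 1.74085 + (1.74085 − 1.70126)/3 = 1.75405
R_{2,1} = (4·1.75109 − 1.74085) / 3 = 1.75450
R_{2,2} = 1.75450 + (1.75450 − 1.75405)/15 = 1.75453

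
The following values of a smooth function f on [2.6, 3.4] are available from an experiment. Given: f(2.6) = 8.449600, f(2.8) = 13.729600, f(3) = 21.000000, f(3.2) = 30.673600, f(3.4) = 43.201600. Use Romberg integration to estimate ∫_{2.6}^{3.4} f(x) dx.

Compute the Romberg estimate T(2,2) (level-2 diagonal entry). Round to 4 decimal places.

T(0,0) (trapezoid, 1 panel, h=0.8000): 20.660480
T(1,0) (trapezoid, 2 panels, h=0.4000): 18.730240
T(2,0) (trapezoid, 4 panels, h=0.2000): 18.245760
T(1,1) = 18.730240 + (18.730240 − 20.660480)/3 = 18.086827
T(2,1) = 18.245760 + (18.245760 − 18.730240)/3 = 18.084267
T(2,2) = 18.084267 + (18.084267 − 18.086827)/15 = 18.084096

18.0841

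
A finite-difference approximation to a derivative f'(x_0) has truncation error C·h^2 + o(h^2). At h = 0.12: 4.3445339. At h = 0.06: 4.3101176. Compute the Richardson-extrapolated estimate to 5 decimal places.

4.29865

Extrapolated value = (4·A(h/2) − A(h)) / (4 − 1)
= (4·4.3101176 − 4.3445339) / 3
= 12.8959365 / 3 = 4.2986455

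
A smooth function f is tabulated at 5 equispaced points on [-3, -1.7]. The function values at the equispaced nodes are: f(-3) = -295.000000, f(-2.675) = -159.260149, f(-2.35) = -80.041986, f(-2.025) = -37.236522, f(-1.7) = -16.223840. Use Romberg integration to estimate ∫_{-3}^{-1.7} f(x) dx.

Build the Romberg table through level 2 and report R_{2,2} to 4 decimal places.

R_{0,0} (trapezoid, 1 panel, h=1.3000): -202.295496
R_{1,0} (trapezoid, 2 panels, h=0.6500): -153.175039
R_{2,0} (trapezoid, 4 panels, h=0.3250): -140.448938
R_{1,1} = -153.175039 + (-153.175039 − (-202.295496))/3 = -136.801553
R_{2,1} = -140.448938 + (-140.448938 − (-153.175039))/3 = -136.206904
R_{2,2} = -136.206904 + (-136.206904 − (-136.801553))/15 = -136.167261

-136.1673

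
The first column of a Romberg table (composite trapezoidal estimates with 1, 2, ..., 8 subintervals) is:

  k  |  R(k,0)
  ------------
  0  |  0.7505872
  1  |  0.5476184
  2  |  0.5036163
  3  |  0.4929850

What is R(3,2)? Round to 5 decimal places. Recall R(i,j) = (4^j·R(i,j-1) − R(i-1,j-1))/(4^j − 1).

R(2,1) = (4·0.5036163 − 0.5476184) / 3 = 0.4889489
R(3,1) = 0.4929850 + (0.4929850 − 0.5036163)/3 = 0.4894412
R(3,2) = (16·0.4894412 − 0.4889489) / 15 = 0.4894740

0.48947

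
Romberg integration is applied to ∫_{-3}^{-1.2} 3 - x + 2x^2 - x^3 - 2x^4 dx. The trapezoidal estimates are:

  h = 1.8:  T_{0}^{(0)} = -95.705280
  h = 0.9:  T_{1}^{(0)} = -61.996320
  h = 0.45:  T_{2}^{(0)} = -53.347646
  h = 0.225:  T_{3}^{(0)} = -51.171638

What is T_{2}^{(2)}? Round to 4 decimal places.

Richardson extrapolation on the trapezoidal column (denominator 4−1=3):
T_{1}^{(1)} = (4·(-61.996320) − (-95.705280)) / 3 = -50.760000
T_{2}^{(1)} = -53.347646 + (-53.347646 − (-61.996320))/3 = -50.464755
T_{2}^{(2)} = (16·(-50.464755) − (-50.760000)) / 15 = -50.445072

-50.4451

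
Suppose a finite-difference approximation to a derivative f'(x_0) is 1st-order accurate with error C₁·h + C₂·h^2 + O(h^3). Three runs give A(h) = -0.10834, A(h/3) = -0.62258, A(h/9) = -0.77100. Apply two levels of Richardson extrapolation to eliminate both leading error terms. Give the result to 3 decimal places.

-0.841

First eliminate the h term (factor 3^1 = 3):
  B₁ = (3·(-0.62258) − (-0.10834))/2 = -0.87970
  B₂ = (3·(-0.77100) − (-0.62258))/2 = -0.84521
Then eliminate the h^2 term (factor 3^2 = 9):
  (9·(-0.84521) − (-0.87970))/8 = -0.84090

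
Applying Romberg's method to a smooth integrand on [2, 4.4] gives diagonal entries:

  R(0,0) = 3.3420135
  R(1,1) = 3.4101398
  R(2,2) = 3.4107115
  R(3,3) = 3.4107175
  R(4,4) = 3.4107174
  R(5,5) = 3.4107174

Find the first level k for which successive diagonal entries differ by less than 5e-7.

k = 4

|R(1,1) − R(0,0)| = 0.0681263 ≥ 5e-7
|R(2,2) − R(1,1)| = 0.0005717 ≥ 5e-7
|R(3,3) − R(2,2)| = 0.0000060 ≥ 5e-7
|R(4,4) − R(3,3)| = 0.0000001 < 5e-7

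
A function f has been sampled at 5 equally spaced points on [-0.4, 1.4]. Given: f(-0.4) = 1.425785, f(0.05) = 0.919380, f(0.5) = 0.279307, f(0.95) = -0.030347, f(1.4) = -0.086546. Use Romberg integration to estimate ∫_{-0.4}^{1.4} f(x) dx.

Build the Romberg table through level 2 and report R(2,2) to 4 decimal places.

R(0,0) (trapezoid, 1 panel, h=1.8000): 1.205315
R(1,0) (trapezoid, 2 panels, h=0.9000): 0.854034
R(2,0) (trapezoid, 4 panels, h=0.4500): 0.827082
R(1,1) = 0.854034 + (0.854034 − 1.205315)/3 = 0.736940
R(2,1) = 0.827082 + (0.827082 − 0.854034)/3 = 0.818098
R(2,2) = 0.818098 + (0.818098 − 0.736940)/15 = 0.823509

0.8235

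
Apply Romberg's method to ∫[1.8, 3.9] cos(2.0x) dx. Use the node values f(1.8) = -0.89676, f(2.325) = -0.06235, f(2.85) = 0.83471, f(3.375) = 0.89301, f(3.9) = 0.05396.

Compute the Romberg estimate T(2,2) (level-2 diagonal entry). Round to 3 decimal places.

T(0,0) (trapezoid, 1 panel, h=2.1000): -0.88494
T(1,0) (trapezoid, 2 panels, h=1.0500): 0.43398
T(2,0) (trapezoid, 4 panels, h=0.5250): 0.65308
T(1,1) = 0.43398 + (0.43398 − (-0.88494))/3 = 0.87362
T(2,1) = 0.65308 + (0.65308 − 0.43398)/3 = 0.72611
T(2,2) = 0.72611 + (0.72611 − 0.87362)/15 = 0.71628

0.716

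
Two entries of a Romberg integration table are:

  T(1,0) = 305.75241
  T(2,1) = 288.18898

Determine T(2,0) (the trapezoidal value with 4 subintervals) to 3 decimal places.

From T(2,1) = (4·T(2,0) − T(1,0))/3, solve for T(2,0):
4·T(2,0) = 3·288.18898 + 305.75241 = 1170.31935
T(2,0) = 292.57984

292.580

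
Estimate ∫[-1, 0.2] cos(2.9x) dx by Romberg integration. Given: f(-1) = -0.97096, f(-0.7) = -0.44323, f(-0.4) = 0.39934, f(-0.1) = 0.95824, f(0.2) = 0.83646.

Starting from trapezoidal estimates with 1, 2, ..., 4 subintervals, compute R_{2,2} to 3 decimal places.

R_{0,0} (trapezoid, 1 panel, h=1.2000): -0.08070
R_{1,0} (trapezoid, 2 panels, h=0.6000): 0.19925
R_{2,0} (trapezoid, 4 panels, h=0.3000): 0.25413
R_{1,1} = 0.19925 + (0.19925 − (-0.08070))/3 = 0.29257
R_{2,1} = 0.25413 + (0.25413 − 0.19925)/3 = 0.27242
R_{2,2} = 0.27242 + (0.27242 − 0.29257)/15 = 0.27108

0.271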